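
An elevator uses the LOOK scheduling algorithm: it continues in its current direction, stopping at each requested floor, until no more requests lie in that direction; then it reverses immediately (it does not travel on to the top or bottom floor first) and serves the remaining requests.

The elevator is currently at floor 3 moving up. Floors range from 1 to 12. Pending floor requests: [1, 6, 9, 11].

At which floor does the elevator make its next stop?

Answer: 6

Derivation:
Current floor: 3, direction: up
Requests above: [6, 9, 11]
Requests below: [1]
Moving up and requests lie above → nearest above is min([6, 9, 11]) = 6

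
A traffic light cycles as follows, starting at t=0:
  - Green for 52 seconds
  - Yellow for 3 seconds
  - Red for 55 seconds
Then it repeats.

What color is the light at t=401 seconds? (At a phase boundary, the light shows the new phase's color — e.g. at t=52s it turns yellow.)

Cycle length = 52 + 3 + 55 = 110s
t = 401, phase_t = 401 mod 110 = 71
71 >= 55 → RED

Answer: red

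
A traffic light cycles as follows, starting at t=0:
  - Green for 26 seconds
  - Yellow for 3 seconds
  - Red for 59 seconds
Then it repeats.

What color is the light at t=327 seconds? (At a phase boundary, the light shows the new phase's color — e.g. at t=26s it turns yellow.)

Cycle length = 26 + 3 + 59 = 88s
t = 327, phase_t = 327 mod 88 = 63
63 >= 29 → RED

Answer: red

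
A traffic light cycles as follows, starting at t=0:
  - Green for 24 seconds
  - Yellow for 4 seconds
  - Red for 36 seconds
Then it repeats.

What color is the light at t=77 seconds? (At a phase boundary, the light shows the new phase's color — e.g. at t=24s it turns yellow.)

Cycle length = 24 + 4 + 36 = 64s
t = 77, phase_t = 77 mod 64 = 13
13 < 24 (green end) → GREEN

Answer: green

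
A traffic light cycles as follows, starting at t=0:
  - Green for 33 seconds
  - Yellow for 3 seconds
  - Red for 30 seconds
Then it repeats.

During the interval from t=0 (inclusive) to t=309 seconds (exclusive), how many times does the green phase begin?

Cycle = 33+3+30 = 66s
green phase starts at t = k*66 + 0 for k=0,1,2,...
Need k*66+0 < 309 → k < 4.682
k ∈ {0, ..., 4} → 5 starts

Answer: 5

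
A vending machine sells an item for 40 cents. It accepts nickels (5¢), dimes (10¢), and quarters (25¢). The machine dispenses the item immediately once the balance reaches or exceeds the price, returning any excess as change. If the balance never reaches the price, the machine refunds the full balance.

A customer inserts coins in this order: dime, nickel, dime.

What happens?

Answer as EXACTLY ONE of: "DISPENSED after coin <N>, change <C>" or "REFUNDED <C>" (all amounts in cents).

Price: 40¢
Coin 1 (dime, 10¢): balance = 10¢
Coin 2 (nickel, 5¢): balance = 15¢
Coin 3 (dime, 10¢): balance = 25¢
All coins inserted, balance 25¢ < price 40¢ → REFUND 25¢

Answer: REFUNDED 25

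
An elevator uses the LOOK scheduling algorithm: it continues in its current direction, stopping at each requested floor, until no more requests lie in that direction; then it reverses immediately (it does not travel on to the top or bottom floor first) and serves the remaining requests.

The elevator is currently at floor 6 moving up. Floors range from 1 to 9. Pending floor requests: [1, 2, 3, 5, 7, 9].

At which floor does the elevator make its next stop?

Answer: 7

Derivation:
Current floor: 6, direction: up
Requests above: [7, 9]
Requests below: [1, 2, 3, 5]
Moving up and requests lie above → nearest above is min([7, 9]) = 7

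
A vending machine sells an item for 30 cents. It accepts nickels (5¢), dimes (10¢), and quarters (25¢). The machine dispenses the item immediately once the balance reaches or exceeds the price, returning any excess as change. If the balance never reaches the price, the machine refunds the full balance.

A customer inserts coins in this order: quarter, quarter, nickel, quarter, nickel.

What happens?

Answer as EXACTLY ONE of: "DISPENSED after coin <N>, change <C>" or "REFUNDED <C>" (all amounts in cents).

Answer: DISPENSED after coin 2, change 20

Derivation:
Price: 30¢
Coin 1 (quarter, 25¢): balance = 25¢
Coin 2 (quarter, 25¢): balance = 50¢
  → balance >= price → DISPENSE, change = 50 - 30 = 20¢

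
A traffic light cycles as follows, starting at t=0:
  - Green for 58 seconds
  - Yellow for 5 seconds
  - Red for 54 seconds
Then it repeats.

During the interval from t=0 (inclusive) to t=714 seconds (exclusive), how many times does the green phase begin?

Cycle = 58+5+54 = 117s
green phase starts at t = k*117 + 0 for k=0,1,2,...
Need k*117+0 < 714 → k < 6.103
k ∈ {0, ..., 6} → 7 starts

Answer: 7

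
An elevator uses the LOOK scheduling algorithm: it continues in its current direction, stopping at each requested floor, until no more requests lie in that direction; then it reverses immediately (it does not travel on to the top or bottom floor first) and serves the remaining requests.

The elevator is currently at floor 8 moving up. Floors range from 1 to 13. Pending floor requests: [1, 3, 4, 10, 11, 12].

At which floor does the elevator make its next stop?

Current floor: 8, direction: up
Requests above: [10, 11, 12]
Requests below: [1, 3, 4]
Moving up and requests lie above → nearest above is min([10, 11, 12]) = 10

Answer: 10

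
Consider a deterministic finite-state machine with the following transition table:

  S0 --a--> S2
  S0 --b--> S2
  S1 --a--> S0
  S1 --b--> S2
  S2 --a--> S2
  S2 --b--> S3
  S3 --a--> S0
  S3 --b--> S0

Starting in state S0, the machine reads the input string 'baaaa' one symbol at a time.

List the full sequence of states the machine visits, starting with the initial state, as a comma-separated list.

Answer: S0, S2, S2, S2, S2, S2

Derivation:
Start: S0
  read 'b': S0 --b--> S2
  read 'a': S2 --a--> S2
  read 'a': S2 --a--> S2
  read 'a': S2 --a--> S2
  read 'a': S2 --a--> S2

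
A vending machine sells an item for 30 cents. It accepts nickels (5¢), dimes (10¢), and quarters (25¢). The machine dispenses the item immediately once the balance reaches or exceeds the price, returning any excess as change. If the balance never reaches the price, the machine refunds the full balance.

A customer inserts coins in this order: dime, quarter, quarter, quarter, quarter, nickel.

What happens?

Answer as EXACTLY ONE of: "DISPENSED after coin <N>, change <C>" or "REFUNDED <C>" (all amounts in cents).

Answer: DISPENSED after coin 2, change 5

Derivation:
Price: 30¢
Coin 1 (dime, 10¢): balance = 10¢
Coin 2 (quarter, 25¢): balance = 35¢
  → balance >= price → DISPENSE, change = 35 - 30 = 5¢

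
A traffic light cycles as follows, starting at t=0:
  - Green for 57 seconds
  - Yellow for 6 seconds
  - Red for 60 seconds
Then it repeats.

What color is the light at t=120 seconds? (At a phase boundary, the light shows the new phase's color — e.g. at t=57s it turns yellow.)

Cycle length = 57 + 6 + 60 = 123s
t = 120, phase_t = 120 mod 123 = 120
120 >= 63 → RED

Answer: red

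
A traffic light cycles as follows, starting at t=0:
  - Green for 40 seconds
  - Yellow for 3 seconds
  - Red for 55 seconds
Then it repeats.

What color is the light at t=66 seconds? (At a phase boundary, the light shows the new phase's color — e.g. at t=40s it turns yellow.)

Cycle length = 40 + 3 + 55 = 98s
t = 66, phase_t = 66 mod 98 = 66
66 >= 43 → RED

Answer: red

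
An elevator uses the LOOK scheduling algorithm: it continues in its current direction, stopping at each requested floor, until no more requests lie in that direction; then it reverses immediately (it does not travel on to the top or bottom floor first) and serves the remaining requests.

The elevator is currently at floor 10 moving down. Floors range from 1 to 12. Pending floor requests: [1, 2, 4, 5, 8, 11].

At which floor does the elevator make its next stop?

Current floor: 10, direction: down
Requests above: [11]
Requests below: [1, 2, 4, 5, 8]
Moving down and requests lie below → nearest below is max([1, 2, 4, 5, 8]) = 8

Answer: 8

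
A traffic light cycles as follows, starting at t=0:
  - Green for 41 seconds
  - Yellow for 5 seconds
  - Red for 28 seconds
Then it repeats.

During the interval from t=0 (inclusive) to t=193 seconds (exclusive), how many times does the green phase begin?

Cycle = 41+5+28 = 74s
green phase starts at t = k*74 + 0 for k=0,1,2,...
Need k*74+0 < 193 → k < 2.608
k ∈ {0, ..., 2} → 3 starts

Answer: 3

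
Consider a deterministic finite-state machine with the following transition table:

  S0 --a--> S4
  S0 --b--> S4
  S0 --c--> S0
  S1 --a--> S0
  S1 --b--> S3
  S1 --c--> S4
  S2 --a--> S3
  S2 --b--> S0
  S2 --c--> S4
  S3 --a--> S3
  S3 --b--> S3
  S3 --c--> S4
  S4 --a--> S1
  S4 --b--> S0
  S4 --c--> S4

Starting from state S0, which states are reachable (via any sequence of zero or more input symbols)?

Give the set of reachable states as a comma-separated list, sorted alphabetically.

BFS from S0:
  visit S0: S0--a-->S4 (new), S0--b-->S4 (seen), S0--c-->S0 (seen)
  visit S4: S4--a-->S1 (new), S4--b-->S0 (seen), S4--c-->S4 (seen)
  visit S1: S1--a-->S0 (seen), S1--b-->S3 (new), S1--c-->S4 (seen)
  visit S3: S3--a-->S3 (seen), S3--b-->S3 (seen), S3--c-->S4 (seen)

Answer: S0, S1, S3, S4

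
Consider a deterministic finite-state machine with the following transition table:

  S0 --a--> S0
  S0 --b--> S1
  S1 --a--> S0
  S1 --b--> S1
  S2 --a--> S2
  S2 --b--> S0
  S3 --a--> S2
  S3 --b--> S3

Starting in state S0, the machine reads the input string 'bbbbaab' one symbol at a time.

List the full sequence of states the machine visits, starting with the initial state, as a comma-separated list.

Start: S0
  read 'b': S0 --b--> S1
  read 'b': S1 --b--> S1
  read 'b': S1 --b--> S1
  read 'b': S1 --b--> S1
  read 'a': S1 --a--> S0
  read 'a': S0 --a--> S0
  read 'b': S0 --b--> S1

Answer: S0, S1, S1, S1, S1, S0, S0, S1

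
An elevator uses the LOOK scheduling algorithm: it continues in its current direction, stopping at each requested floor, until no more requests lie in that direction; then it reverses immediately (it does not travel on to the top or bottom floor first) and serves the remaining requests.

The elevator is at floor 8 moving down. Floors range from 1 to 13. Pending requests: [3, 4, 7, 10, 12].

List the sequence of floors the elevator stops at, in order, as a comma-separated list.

Answer: 7, 4, 3, 10, 12

Derivation:
Current: 8, moving DOWN
Serve below first (descending): [7, 4, 3]
Then reverse, serve above (ascending): [10, 12]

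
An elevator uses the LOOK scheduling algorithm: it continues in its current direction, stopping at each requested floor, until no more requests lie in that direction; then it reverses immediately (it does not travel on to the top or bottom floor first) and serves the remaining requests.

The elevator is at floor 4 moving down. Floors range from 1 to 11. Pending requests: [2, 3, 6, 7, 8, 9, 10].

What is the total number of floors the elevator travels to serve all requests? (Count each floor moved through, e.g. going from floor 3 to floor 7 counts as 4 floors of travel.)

Answer: 10

Derivation:
Start at floor 4 moving down, LOOK stop order: [3, 2, 6, 7, 8, 9, 10]
  4 → 3: |3-4| = 1, total = 1
  3 → 2: |2-3| = 1, total = 2
  2 → 6: |6-2| = 4, total = 6
  6 → 7: |7-6| = 1, total = 7
  7 → 8: |8-7| = 1, total = 8
  8 → 9: |9-8| = 1, total = 9
  9 → 10: |10-9| = 1, total = 10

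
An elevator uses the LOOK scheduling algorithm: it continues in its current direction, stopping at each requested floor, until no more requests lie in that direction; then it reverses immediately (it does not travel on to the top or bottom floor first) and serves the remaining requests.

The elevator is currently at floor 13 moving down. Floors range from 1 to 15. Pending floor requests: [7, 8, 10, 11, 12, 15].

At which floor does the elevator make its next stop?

Current floor: 13, direction: down
Requests above: [15]
Requests below: [7, 8, 10, 11, 12]
Moving down and requests lie below → nearest below is max([7, 8, 10, 11, 12]) = 12

Answer: 12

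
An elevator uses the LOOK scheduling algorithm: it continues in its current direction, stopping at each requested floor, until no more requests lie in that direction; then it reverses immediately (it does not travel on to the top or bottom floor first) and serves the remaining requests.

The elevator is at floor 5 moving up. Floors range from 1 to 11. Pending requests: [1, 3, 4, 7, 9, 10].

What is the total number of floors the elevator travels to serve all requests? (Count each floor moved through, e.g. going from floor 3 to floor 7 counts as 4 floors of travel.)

Answer: 14

Derivation:
Start at floor 5 moving up, LOOK stop order: [7, 9, 10, 4, 3, 1]
  5 → 7: |7-5| = 2, total = 2
  7 → 9: |9-7| = 2, total = 4
  9 → 10: |10-9| = 1, total = 5
  10 → 4: |4-10| = 6, total = 11
  4 → 3: |3-4| = 1, total = 12
  3 → 1: |1-3| = 2, total = 14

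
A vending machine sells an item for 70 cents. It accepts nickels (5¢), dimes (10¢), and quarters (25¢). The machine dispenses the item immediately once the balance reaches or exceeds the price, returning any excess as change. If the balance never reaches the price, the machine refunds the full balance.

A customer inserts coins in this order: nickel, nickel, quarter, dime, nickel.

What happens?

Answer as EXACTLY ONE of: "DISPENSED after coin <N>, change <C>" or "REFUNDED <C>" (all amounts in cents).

Price: 70¢
Coin 1 (nickel, 5¢): balance = 5¢
Coin 2 (nickel, 5¢): balance = 10¢
Coin 3 (quarter, 25¢): balance = 35¢
Coin 4 (dime, 10¢): balance = 45¢
Coin 5 (nickel, 5¢): balance = 50¢
All coins inserted, balance 50¢ < price 70¢ → REFUND 50¢

Answer: REFUNDED 50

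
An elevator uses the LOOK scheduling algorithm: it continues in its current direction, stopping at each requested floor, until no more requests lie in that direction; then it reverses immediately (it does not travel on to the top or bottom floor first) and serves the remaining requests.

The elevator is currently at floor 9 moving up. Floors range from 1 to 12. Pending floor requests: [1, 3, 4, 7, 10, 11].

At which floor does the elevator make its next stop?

Current floor: 9, direction: up
Requests above: [10, 11]
Requests below: [1, 3, 4, 7]
Moving up and requests lie above → nearest above is min([10, 11]) = 10

Answer: 10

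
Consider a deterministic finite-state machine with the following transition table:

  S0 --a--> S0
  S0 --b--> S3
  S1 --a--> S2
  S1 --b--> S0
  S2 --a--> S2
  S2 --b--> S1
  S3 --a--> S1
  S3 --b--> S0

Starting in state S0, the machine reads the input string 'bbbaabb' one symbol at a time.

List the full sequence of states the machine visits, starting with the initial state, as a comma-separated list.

Start: S0
  read 'b': S0 --b--> S3
  read 'b': S3 --b--> S0
  read 'b': S0 --b--> S3
  read 'a': S3 --a--> S1
  read 'a': S1 --a--> S2
  read 'b': S2 --b--> S1
  read 'b': S1 --b--> S0

Answer: S0, S3, S0, S3, S1, S2, S1, S0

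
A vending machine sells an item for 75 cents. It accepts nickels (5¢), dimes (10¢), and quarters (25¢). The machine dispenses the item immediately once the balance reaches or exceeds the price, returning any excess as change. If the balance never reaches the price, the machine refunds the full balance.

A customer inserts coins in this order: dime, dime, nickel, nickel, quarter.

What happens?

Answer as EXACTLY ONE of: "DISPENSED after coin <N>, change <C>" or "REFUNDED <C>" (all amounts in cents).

Answer: REFUNDED 55

Derivation:
Price: 75¢
Coin 1 (dime, 10¢): balance = 10¢
Coin 2 (dime, 10¢): balance = 20¢
Coin 3 (nickel, 5¢): balance = 25¢
Coin 4 (nickel, 5¢): balance = 30¢
Coin 5 (quarter, 25¢): balance = 55¢
All coins inserted, balance 55¢ < price 75¢ → REFUND 55¢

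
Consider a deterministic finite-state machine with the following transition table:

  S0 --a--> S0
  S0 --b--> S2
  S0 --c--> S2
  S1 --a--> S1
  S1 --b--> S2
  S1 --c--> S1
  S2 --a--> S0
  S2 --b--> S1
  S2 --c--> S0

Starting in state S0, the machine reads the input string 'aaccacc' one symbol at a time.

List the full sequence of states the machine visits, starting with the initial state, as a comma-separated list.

Answer: S0, S0, S0, S2, S0, S0, S2, S0

Derivation:
Start: S0
  read 'a': S0 --a--> S0
  read 'a': S0 --a--> S0
  read 'c': S0 --c--> S2
  read 'c': S2 --c--> S0
  read 'a': S0 --a--> S0
  read 'c': S0 --c--> S2
  read 'c': S2 --c--> S0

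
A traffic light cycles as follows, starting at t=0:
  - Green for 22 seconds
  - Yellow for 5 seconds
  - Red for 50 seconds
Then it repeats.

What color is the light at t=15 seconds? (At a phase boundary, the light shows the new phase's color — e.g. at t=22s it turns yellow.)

Answer: green

Derivation:
Cycle length = 22 + 5 + 50 = 77s
t = 15, phase_t = 15 mod 77 = 15
15 < 22 (green end) → GREEN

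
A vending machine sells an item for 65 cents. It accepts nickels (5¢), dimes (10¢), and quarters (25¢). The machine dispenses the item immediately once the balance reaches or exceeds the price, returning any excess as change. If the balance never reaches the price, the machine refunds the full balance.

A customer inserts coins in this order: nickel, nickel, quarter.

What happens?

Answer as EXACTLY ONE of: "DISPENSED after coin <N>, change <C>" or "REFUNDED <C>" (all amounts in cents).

Price: 65¢
Coin 1 (nickel, 5¢): balance = 5¢
Coin 2 (nickel, 5¢): balance = 10¢
Coin 3 (quarter, 25¢): balance = 35¢
All coins inserted, balance 35¢ < price 65¢ → REFUND 35¢

Answer: REFUNDED 35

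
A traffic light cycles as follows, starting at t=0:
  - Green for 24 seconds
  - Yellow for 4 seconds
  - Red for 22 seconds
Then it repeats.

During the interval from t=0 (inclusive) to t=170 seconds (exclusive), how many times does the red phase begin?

Answer: 3

Derivation:
Cycle = 24+4+22 = 50s
red phase starts at t = k*50 + 28 for k=0,1,2,...
Need k*50+28 < 170 → k < 2.840
k ∈ {0, ..., 2} → 3 starts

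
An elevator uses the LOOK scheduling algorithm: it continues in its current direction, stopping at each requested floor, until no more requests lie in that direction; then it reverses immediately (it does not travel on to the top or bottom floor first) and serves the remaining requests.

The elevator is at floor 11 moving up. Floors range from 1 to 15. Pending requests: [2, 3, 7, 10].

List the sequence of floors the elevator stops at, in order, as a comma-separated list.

Current: 11, moving UP
Serve above first (ascending): []
Then reverse, serve below (descending): [10, 7, 3, 2]

Answer: 10, 7, 3, 2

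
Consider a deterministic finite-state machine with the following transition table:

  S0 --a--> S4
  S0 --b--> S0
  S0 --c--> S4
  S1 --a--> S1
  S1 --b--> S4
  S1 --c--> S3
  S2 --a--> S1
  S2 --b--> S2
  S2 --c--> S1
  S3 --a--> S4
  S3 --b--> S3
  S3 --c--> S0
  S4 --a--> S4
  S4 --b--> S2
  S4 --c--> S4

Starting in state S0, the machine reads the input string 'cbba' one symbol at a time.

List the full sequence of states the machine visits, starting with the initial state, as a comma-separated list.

Answer: S0, S4, S2, S2, S1

Derivation:
Start: S0
  read 'c': S0 --c--> S4
  read 'b': S4 --b--> S2
  read 'b': S2 --b--> S2
  read 'a': S2 --a--> S1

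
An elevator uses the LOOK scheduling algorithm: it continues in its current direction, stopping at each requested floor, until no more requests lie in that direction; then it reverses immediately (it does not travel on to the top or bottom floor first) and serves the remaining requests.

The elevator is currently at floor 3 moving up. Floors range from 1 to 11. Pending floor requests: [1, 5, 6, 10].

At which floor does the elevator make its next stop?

Current floor: 3, direction: up
Requests above: [5, 6, 10]
Requests below: [1]
Moving up and requests lie above → nearest above is min([5, 6, 10]) = 5

Answer: 5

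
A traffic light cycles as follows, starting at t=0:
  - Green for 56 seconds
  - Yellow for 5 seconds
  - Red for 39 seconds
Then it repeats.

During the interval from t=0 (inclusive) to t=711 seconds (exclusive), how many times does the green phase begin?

Cycle = 56+5+39 = 100s
green phase starts at t = k*100 + 0 for k=0,1,2,...
Need k*100+0 < 711 → k < 7.110
k ∈ {0, ..., 7} → 8 starts

Answer: 8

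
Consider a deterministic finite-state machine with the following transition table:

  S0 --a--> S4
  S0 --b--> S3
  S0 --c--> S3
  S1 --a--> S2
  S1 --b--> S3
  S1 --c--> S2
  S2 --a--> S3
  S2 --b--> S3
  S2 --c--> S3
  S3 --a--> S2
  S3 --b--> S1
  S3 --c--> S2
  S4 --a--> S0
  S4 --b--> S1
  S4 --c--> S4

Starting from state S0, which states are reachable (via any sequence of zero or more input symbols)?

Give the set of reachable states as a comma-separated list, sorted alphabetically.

Answer: S0, S1, S2, S3, S4

Derivation:
BFS from S0:
  visit S0: S0--a-->S4 (new), S0--b-->S3 (new), S0--c-->S3 (seen)
  visit S4: S4--a-->S0 (seen), S4--b-->S1 (new), S4--c-->S4 (seen)
  visit S3: S3--a-->S2 (new), S3--b-->S1 (seen), S3--c-->S2 (seen)
  visit S1: S1--a-->S2 (seen), S1--b-->S3 (seen), S1--c-->S2 (seen)
  visit S2: S2--a-->S3 (seen), S2--b-->S3 (seen), S2--c-->S3 (seen)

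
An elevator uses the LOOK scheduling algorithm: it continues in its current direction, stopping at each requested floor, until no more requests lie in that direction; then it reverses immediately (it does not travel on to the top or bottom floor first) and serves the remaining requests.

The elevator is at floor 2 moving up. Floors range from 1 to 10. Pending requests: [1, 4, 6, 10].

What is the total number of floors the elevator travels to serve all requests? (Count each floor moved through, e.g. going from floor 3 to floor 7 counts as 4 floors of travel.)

Answer: 17

Derivation:
Start at floor 2 moving up, LOOK stop order: [4, 6, 10, 1]
  2 → 4: |4-2| = 2, total = 2
  4 → 6: |6-4| = 2, total = 4
  6 → 10: |10-6| = 4, total = 8
  10 → 1: |1-10| = 9, total = 17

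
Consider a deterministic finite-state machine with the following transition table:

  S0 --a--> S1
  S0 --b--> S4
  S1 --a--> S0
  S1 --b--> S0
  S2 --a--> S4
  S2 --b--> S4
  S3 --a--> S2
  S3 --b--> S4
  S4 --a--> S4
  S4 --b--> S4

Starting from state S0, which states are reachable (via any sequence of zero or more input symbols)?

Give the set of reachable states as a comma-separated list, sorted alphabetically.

Answer: S0, S1, S4

Derivation:
BFS from S0:
  visit S0: S0--a-->S1 (new), S0--b-->S4 (new)
  visit S1: S1--a-->S0 (seen), S1--b-->S0 (seen)
  visit S4: S4--a-->S4 (seen), S4--b-->S4 (seen)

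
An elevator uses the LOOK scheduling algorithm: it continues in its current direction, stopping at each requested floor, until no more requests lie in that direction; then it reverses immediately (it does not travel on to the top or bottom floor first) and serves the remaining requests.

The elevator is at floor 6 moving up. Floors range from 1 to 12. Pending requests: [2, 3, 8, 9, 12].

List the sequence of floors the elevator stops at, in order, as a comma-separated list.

Current: 6, moving UP
Serve above first (ascending): [8, 9, 12]
Then reverse, serve below (descending): [3, 2]

Answer: 8, 9, 12, 3, 2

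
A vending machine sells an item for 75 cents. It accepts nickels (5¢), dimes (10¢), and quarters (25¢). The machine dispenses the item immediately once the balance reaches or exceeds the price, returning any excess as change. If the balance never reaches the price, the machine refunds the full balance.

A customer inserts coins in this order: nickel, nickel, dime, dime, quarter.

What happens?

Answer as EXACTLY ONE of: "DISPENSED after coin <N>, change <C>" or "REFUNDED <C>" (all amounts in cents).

Answer: REFUNDED 55

Derivation:
Price: 75¢
Coin 1 (nickel, 5¢): balance = 5¢
Coin 2 (nickel, 5¢): balance = 10¢
Coin 3 (dime, 10¢): balance = 20¢
Coin 4 (dime, 10¢): balance = 30¢
Coin 5 (quarter, 25¢): balance = 55¢
All coins inserted, balance 55¢ < price 75¢ → REFUND 55¢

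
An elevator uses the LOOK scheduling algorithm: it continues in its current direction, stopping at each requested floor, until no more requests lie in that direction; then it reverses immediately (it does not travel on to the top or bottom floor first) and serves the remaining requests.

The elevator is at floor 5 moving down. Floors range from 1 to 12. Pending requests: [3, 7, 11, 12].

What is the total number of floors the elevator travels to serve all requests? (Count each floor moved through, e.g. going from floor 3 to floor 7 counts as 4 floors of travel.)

Start at floor 5 moving down, LOOK stop order: [3, 7, 11, 12]
  5 → 3: |3-5| = 2, total = 2
  3 → 7: |7-3| = 4, total = 6
  7 → 11: |11-7| = 4, total = 10
  11 → 12: |12-11| = 1, total = 11

Answer: 11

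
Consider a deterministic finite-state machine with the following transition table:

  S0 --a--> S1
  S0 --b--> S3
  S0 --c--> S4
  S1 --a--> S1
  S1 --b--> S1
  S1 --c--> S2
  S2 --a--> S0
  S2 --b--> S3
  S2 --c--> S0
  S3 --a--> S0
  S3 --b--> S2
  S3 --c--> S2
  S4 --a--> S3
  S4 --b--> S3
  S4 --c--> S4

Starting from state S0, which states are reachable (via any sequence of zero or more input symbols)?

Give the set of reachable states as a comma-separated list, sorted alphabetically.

BFS from S0:
  visit S0: S0--a-->S1 (new), S0--b-->S3 (new), S0--c-->S4 (new)
  visit S1: S1--a-->S1 (seen), S1--b-->S1 (seen), S1--c-->S2 (new)
  visit S3: S3--a-->S0 (seen), S3--b-->S2 (seen), S3--c-->S2 (seen)
  visit S4: S4--a-->S3 (seen), S4--b-->S3 (seen), S4--c-->S4 (seen)
  visit S2: S2--a-->S0 (seen), S2--b-->S3 (seen), S2--c-->S0 (seen)

Answer: S0, S1, S2, S3, S4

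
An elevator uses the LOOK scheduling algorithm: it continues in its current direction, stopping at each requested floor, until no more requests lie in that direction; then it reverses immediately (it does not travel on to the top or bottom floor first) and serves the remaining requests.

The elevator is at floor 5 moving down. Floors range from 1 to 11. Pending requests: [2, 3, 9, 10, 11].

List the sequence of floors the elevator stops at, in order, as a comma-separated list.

Answer: 3, 2, 9, 10, 11

Derivation:
Current: 5, moving DOWN
Serve below first (descending): [3, 2]
Then reverse, serve above (ascending): [9, 10, 11]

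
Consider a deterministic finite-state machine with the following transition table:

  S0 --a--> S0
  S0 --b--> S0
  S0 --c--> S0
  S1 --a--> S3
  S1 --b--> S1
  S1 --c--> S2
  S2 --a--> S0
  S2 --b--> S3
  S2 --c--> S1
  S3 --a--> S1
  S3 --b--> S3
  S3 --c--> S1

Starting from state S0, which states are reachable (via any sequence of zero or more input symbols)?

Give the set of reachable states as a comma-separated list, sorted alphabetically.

Answer: S0

Derivation:
BFS from S0:
  visit S0: S0--a-->S0 (seen), S0--b-->S0 (seen), S0--c-->S0 (seen)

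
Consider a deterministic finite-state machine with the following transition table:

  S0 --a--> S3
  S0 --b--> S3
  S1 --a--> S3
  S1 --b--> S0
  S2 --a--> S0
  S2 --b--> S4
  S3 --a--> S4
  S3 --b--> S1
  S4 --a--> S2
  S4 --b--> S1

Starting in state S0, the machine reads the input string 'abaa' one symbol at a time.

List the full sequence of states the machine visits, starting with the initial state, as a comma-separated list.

Answer: S0, S3, S1, S3, S4

Derivation:
Start: S0
  read 'a': S0 --a--> S3
  read 'b': S3 --b--> S1
  read 'a': S1 --a--> S3
  read 'a': S3 --a--> S4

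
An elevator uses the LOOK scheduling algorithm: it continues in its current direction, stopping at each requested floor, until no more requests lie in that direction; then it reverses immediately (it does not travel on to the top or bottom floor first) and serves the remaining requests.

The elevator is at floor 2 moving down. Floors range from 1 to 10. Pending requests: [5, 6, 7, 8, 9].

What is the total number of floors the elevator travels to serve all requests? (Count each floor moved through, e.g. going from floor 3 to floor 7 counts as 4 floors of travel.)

Answer: 7

Derivation:
Start at floor 2 moving down, LOOK stop order: [5, 6, 7, 8, 9]
  2 → 5: |5-2| = 3, total = 3
  5 → 6: |6-5| = 1, total = 4
  6 → 7: |7-6| = 1, total = 5
  7 → 8: |8-7| = 1, total = 6
  8 → 9: |9-8| = 1, total = 7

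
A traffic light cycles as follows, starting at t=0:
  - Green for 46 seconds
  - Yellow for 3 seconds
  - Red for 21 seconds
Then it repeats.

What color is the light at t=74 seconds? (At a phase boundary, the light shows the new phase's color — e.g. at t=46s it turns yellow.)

Answer: green

Derivation:
Cycle length = 46 + 3 + 21 = 70s
t = 74, phase_t = 74 mod 70 = 4
4 < 46 (green end) → GREEN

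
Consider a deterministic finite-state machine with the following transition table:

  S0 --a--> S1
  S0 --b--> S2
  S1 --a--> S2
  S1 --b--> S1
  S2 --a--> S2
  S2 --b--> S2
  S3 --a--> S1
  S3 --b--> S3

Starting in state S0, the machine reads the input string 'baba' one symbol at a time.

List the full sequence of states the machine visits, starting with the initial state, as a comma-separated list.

Start: S0
  read 'b': S0 --b--> S2
  read 'a': S2 --a--> S2
  read 'b': S2 --b--> S2
  read 'a': S2 --a--> S2

Answer: S0, S2, S2, S2, S2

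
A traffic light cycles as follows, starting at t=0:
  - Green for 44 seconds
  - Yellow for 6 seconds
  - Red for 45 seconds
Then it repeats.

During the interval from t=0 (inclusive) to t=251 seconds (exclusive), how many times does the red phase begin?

Cycle = 44+6+45 = 95s
red phase starts at t = k*95 + 50 for k=0,1,2,...
Need k*95+50 < 251 → k < 2.116
k ∈ {0, ..., 2} → 3 starts

Answer: 3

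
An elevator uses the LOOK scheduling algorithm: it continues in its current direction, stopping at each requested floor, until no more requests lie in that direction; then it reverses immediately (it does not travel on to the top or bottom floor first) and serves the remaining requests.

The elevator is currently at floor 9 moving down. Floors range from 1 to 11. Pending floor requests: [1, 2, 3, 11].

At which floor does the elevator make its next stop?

Current floor: 9, direction: down
Requests above: [11]
Requests below: [1, 2, 3]
Moving down and requests lie below → nearest below is max([1, 2, 3]) = 3

Answer: 3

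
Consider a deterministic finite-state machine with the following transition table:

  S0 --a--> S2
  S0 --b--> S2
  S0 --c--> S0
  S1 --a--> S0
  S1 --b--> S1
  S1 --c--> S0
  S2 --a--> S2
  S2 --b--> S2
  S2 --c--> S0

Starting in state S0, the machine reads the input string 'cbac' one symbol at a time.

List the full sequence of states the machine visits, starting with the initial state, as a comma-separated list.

Answer: S0, S0, S2, S2, S0

Derivation:
Start: S0
  read 'c': S0 --c--> S0
  read 'b': S0 --b--> S2
  read 'a': S2 --a--> S2
  read 'c': S2 --c--> S0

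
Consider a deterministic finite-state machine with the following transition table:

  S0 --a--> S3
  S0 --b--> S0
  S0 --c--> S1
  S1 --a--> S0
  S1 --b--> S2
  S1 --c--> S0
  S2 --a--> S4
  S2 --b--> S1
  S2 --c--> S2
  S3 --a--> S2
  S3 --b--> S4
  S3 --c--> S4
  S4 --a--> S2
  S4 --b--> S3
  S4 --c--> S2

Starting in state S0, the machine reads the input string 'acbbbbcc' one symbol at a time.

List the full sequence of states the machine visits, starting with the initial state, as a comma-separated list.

Start: S0
  read 'a': S0 --a--> S3
  read 'c': S3 --c--> S4
  read 'b': S4 --b--> S3
  read 'b': S3 --b--> S4
  read 'b': S4 --b--> S3
  read 'b': S3 --b--> S4
  read 'c': S4 --c--> S2
  read 'c': S2 --c--> S2

Answer: S0, S3, S4, S3, S4, S3, S4, S2, S2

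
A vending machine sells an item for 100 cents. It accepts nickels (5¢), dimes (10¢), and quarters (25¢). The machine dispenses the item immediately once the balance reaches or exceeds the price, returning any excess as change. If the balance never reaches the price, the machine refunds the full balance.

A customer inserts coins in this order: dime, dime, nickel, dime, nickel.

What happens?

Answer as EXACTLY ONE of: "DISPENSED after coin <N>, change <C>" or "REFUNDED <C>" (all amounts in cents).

Answer: REFUNDED 40

Derivation:
Price: 100¢
Coin 1 (dime, 10¢): balance = 10¢
Coin 2 (dime, 10¢): balance = 20¢
Coin 3 (nickel, 5¢): balance = 25¢
Coin 4 (dime, 10¢): balance = 35¢
Coin 5 (nickel, 5¢): balance = 40¢
All coins inserted, balance 40¢ < price 100¢ → REFUND 40¢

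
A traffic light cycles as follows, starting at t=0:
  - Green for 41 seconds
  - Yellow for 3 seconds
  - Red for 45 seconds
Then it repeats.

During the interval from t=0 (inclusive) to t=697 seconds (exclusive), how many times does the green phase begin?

Answer: 8

Derivation:
Cycle = 41+3+45 = 89s
green phase starts at t = k*89 + 0 for k=0,1,2,...
Need k*89+0 < 697 → k < 7.831
k ∈ {0, ..., 7} → 8 starts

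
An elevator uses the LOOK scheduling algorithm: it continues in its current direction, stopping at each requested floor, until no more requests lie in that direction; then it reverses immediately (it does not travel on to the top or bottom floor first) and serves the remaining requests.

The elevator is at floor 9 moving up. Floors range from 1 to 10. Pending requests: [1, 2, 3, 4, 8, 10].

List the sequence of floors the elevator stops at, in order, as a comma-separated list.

Current: 9, moving UP
Serve above first (ascending): [10]
Then reverse, serve below (descending): [8, 4, 3, 2, 1]

Answer: 10, 8, 4, 3, 2, 1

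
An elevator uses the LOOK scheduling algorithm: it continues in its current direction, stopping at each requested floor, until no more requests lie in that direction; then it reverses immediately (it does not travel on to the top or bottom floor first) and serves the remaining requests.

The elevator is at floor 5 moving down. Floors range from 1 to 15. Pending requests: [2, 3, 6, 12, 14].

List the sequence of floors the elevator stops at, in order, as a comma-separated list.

Answer: 3, 2, 6, 12, 14

Derivation:
Current: 5, moving DOWN
Serve below first (descending): [3, 2]
Then reverse, serve above (ascending): [6, 12, 14]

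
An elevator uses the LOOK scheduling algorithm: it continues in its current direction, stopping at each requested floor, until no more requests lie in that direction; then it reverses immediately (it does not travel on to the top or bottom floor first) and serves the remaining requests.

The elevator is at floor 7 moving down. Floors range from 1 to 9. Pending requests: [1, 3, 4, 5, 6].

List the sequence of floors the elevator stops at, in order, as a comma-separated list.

Answer: 6, 5, 4, 3, 1

Derivation:
Current: 7, moving DOWN
Serve below first (descending): [6, 5, 4, 3, 1]
Then reverse, serve above (ascending): []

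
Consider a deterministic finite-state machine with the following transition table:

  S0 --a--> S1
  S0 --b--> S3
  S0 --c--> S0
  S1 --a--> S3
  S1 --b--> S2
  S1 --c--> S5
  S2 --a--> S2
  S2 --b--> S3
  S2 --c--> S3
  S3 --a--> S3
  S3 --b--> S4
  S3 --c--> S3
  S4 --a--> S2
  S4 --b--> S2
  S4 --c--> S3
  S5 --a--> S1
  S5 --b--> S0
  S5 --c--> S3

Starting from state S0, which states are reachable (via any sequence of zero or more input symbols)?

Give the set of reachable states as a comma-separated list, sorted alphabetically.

BFS from S0:
  visit S0: S0--a-->S1 (new), S0--b-->S3 (new), S0--c-->S0 (seen)
  visit S1: S1--a-->S3 (seen), S1--b-->S2 (new), S1--c-->S5 (new)
  visit S3: S3--a-->S3 (seen), S3--b-->S4 (new), S3--c-->S3 (seen)
  visit S2: S2--a-->S2 (seen), S2--b-->S3 (seen), S2--c-->S3 (seen)
  visit S5: S5--a-->S1 (seen), S5--b-->S0 (seen), S5--c-->S3 (seen)
  visit S4: S4--a-->S2 (seen), S4--b-->S2 (seen), S4--c-->S3 (seen)

Answer: S0, S1, S2, S3, S4, S5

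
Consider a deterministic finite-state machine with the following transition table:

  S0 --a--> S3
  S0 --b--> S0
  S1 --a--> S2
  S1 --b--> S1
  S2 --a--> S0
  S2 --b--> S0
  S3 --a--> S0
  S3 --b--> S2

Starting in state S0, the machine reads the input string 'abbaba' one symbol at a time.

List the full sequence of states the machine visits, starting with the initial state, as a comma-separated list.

Answer: S0, S3, S2, S0, S3, S2, S0

Derivation:
Start: S0
  read 'a': S0 --a--> S3
  read 'b': S3 --b--> S2
  read 'b': S2 --b--> S0
  read 'a': S0 --a--> S3
  read 'b': S3 --b--> S2
  read 'a': S2 --a--> S0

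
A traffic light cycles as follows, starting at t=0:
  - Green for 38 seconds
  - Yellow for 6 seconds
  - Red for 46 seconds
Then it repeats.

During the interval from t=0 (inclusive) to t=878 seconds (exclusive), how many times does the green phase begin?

Answer: 10

Derivation:
Cycle = 38+6+46 = 90s
green phase starts at t = k*90 + 0 for k=0,1,2,...
Need k*90+0 < 878 → k < 9.756
k ∈ {0, ..., 9} → 10 starts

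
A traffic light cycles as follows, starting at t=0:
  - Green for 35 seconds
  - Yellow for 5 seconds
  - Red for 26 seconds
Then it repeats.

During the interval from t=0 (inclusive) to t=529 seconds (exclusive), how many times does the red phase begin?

Answer: 8

Derivation:
Cycle = 35+5+26 = 66s
red phase starts at t = k*66 + 40 for k=0,1,2,...
Need k*66+40 < 529 → k < 7.409
k ∈ {0, ..., 7} → 8 starts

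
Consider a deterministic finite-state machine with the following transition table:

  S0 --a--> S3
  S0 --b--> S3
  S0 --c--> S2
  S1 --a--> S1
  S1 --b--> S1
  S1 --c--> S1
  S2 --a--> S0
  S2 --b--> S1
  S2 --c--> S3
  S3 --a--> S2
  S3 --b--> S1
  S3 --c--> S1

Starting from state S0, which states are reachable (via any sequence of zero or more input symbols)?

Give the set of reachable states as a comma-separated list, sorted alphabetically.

Answer: S0, S1, S2, S3

Derivation:
BFS from S0:
  visit S0: S0--a-->S3 (new), S0--b-->S3 (seen), S0--c-->S2 (new)
  visit S3: S3--a-->S2 (seen), S3--b-->S1 (new), S3--c-->S1 (seen)
  visit S2: S2--a-->S0 (seen), S2--b-->S1 (seen), S2--c-->S3 (seen)
  visit S1: S1--a-->S1 (seen), S1--b-->S1 (seen), S1--c-->S1 (seen)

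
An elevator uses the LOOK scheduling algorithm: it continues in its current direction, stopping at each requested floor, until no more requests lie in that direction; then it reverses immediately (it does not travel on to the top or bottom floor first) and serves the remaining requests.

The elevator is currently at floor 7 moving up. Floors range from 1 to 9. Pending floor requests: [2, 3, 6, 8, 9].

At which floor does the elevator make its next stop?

Current floor: 7, direction: up
Requests above: [8, 9]
Requests below: [2, 3, 6]
Moving up and requests lie above → nearest above is min([8, 9]) = 8

Answer: 8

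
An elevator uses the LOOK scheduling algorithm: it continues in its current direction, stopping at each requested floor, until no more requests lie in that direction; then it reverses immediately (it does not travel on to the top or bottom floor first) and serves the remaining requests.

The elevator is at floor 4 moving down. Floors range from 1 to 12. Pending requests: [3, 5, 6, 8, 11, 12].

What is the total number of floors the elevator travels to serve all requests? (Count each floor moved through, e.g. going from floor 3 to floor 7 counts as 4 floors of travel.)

Start at floor 4 moving down, LOOK stop order: [3, 5, 6, 8, 11, 12]
  4 → 3: |3-4| = 1, total = 1
  3 → 5: |5-3| = 2, total = 3
  5 → 6: |6-5| = 1, total = 4
  6 → 8: |8-6| = 2, total = 6
  8 → 11: |11-8| = 3, total = 9
  11 → 12: |12-11| = 1, total = 10

Answer: 10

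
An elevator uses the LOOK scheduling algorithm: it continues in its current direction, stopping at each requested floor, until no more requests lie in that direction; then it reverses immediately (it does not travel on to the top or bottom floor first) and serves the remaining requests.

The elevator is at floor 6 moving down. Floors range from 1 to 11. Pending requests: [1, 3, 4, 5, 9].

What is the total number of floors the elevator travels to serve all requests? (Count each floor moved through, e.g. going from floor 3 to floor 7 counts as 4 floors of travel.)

Answer: 13

Derivation:
Start at floor 6 moving down, LOOK stop order: [5, 4, 3, 1, 9]
  6 → 5: |5-6| = 1, total = 1
  5 → 4: |4-5| = 1, total = 2
  4 → 3: |3-4| = 1, total = 3
  3 → 1: |1-3| = 2, total = 5
  1 → 9: |9-1| = 8, total = 13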